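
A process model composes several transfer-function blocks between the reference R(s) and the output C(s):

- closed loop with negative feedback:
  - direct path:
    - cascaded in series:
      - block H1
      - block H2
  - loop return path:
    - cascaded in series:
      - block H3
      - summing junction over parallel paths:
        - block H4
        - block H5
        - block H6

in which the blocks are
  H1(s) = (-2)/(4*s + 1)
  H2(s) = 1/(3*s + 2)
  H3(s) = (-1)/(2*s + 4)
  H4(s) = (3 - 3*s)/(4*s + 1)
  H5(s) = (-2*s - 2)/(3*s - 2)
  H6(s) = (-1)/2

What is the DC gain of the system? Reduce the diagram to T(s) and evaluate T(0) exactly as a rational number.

Step 1. series reduction of H1, H2; result (-2)/(12*s^2 + 11*s + 2)
Step 2. parallel reduction of H4, H5, H6; result (-46*s^2 + 15*s - 14)/(24*s^2 - 10*s - 4)
Step 3. reduce the series chain H3, (H4+H5+H6); result (46*s^2 - 15*s + 14)/(48*s^3 + 76*s^2 - 48*s - 16)
Step 4. close the feedback loop around (H1*H2), (H3*(H4+H5+H6)); result (-48*s^3 - 76*s^2 + 48*s + 16)/(288*s^5 + 720*s^4 + 178*s^3 - 330*s^2 - 121*s - 30)
Evaluating the step-4 result (the overall T(s)) at s = 0 gives T(0) = 16/(-30) = -8/15.

Therefore the answer is -8/15.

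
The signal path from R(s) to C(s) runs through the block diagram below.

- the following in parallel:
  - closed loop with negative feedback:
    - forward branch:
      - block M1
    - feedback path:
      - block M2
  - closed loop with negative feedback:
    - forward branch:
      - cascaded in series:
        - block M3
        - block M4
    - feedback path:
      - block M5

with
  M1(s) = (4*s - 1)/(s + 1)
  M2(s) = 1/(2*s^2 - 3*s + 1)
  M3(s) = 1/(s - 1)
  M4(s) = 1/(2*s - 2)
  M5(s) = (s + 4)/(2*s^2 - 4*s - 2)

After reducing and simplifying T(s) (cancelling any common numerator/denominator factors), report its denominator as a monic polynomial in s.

Step 1: close the feedback loop around M1, M2, giving (8*s^3 - 14*s^2 + 7*s - 1)/(2*s^3 - s^2 + 2*s)
Step 2: multiply M3, M4 (series), giving 1/(2*s^2 - 4*s + 2)
Step 3: reduce the feedback loop with forward (M3*M4) and return M5, giving (2*s^2 - 4*s - 2)/(4*s^4 - 16*s^3 + 16*s^2 + s)
Step 4: parallel reduction of [M1/(1+M1*M2)], [(M3*M4)/(1+(M3*M4)*M5)], giving (32*s^6 - 184*s^5 + 384*s^4 - 342*s^3 + 118*s^2 - 15*s - 5)/(8*s^6 - 36*s^5 + 56*s^4 - 46*s^3 + 31*s^2 + 2*s)
Step 4 gives the fully reduced T(s), with no common factor left to cancel. The denominator's leading coefficient is 8, so divide each of its coefficients by 8 to get the monic form.

Therefore the answer is s^6 - 9*s^5/2 + 7*s^4 - 23*s^3/4 + 31*s^2/8 + s/4.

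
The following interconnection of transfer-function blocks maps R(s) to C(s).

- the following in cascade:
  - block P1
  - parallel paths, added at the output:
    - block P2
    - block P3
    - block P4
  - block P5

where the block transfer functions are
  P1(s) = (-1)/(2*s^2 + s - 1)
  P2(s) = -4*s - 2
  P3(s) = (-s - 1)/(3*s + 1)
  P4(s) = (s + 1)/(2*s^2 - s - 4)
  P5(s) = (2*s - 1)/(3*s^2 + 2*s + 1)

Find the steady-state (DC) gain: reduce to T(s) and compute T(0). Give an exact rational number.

The answer is 13/4.

Reasoning:
[1] add P2, P3, P4 (parallel); result (-24*s^4 - 10*s^3 + 56*s^2 + 51*s + 13)/(6*s^3 - s^2 - 13*s - 4)
[2] cascade P1, (P2+P3+P4), P5; result (24*s^4 + 10*s^3 - 56*s^2 - 51*s - 13)/(18*s^6 + 27*s^5 - 26*s^4 - 74*s^3 - 60*s^2 - 25*s - 4)
DC gain: substitute s = 0 into T(s) from step 2: T(0) = -13/(-4) = 13/4.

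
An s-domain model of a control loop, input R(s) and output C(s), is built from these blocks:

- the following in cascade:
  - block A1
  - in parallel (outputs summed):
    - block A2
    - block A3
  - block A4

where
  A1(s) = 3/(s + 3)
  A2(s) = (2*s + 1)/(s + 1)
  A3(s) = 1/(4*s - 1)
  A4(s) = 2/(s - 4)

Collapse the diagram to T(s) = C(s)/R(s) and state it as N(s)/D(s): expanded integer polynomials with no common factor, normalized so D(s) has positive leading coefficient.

Step 1: sum the parallel branches A2, A3 -> (8*s^2 + 3*s)/(4*s^2 + 3*s - 1)
Step 2: combine A1, (A2+A3), A4 in series: this yields T(s), and no further normalization is needed

Final answer: (48*s^2 + 18*s)/(4*s^4 - s^3 - 52*s^2 - 35*s + 12)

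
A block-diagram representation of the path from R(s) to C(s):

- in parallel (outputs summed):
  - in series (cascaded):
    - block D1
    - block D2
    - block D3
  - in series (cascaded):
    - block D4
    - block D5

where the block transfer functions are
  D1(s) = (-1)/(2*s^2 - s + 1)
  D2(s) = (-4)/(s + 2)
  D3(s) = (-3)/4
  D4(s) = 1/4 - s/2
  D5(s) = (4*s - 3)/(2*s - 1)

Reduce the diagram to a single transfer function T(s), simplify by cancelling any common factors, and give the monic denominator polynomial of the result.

(1) series reduction of D1, D2, D3 -> (-3)/(2*s^3 + 3*s^2 - s + 2)
(2) cascade D4, D5 -> 3/4 - s
(3) reduce the parallel group (D1*D2*D3), (D4*D5) -> (-8*s^4 - 6*s^3 + 13*s^2 - 11*s - 6)/(8*s^3 + 12*s^2 - 4*s + 8)
The result of step 3 is T(s) in lowest terms. Its denominator has leading coefficient 8; dividing the denominator through by 8 makes it monic.

Hence the answer: s^3 + 3*s^2/2 - s/2 + 1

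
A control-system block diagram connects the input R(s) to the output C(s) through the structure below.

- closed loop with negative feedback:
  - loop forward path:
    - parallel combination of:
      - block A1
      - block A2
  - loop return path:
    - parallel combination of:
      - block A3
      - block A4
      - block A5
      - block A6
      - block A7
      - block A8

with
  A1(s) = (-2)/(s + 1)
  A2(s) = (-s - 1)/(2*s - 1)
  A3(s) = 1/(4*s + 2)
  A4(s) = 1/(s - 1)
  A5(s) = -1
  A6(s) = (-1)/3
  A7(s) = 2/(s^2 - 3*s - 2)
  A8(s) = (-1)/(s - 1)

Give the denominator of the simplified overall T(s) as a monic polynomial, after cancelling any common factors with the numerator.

Answer: s^5 + s^4/8 - 471*s^3/40 - 441*s^2/40 - 31*s/40 + 17/20

Working:
[1] parallel reduction of A1, A2 gives (-s^2 - 6*s + 1)/(2*s^2 + s - 1)
[2] parallel reduction of A3, A4, A5, A6, A7, A8 gives (-16*s^3 + 43*s^2 + 71*s + 22)/(12*s^3 - 30*s^2 - 42*s - 12)
[3] feedback reduction of (A1+A2), (A3+A4+A5+A6+A7+A8) gives (-12*s^5 - 42*s^4 + 234*s^3 + 234*s^2 + 30*s - 12)/(40*s^5 + 5*s^4 - 471*s^3 - 441*s^2 - 31*s + 34)
No further cancellation is possible in the step-3 result, so that is T(s). Its denominator becomes monic after dividing by the leading coefficient 40.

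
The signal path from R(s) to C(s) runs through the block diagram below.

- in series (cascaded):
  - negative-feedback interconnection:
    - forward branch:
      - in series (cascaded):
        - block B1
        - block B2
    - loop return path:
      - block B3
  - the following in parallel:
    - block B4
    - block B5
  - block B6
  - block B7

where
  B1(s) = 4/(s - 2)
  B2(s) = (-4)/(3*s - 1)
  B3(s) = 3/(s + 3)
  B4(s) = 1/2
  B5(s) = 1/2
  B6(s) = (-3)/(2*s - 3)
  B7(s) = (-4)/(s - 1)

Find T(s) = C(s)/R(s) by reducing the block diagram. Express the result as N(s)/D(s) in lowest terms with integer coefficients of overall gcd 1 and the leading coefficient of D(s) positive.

The answer is (-192*s - 576)/(6*s^5 - 11*s^4 - 39*s^3 + 17*s^2 + 153*s - 126).

Reasoning:
1. reduce the series chain B1, B2, giving (-16)/(3*s^2 - 7*s + 2)
2. close the feedback loop around (B1*B2), B3, giving (-16*s - 48)/(3*s^3 + 2*s^2 - 19*s - 42)
3. add B4, B5 (parallel), giving 1
4. combine [(B1*B2)/(1+(B1*B2)*B3)], (B4+B5), B6, B7 in series, giving the overall T(s)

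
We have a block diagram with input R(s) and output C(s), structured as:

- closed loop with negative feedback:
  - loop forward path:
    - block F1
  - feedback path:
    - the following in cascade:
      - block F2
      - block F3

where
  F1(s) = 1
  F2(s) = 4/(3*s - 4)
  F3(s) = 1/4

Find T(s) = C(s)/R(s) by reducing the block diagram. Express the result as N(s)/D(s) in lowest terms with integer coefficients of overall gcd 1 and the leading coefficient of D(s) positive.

The answer is (3*s - 4)/(3*s - 3).

Reasoning:
(1) reduce the series chain F2, F3: 1/(3*s - 4)
(2) close the feedback loop around F1, (F2*F3): this yields T(s), and no further normalization is needed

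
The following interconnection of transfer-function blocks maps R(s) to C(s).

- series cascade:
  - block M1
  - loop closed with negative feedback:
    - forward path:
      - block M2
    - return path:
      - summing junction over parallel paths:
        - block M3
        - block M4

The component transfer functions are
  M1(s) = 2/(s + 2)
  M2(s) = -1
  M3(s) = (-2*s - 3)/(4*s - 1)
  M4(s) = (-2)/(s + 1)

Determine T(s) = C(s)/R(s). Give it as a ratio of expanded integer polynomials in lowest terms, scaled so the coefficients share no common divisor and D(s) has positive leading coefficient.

(1) reduce the parallel group M3, M4: (-2*s^2 - 13*s - 1)/(4*s^2 + 3*s - 1)
(2) reduce the feedback loop with forward M2 and return (M3+M4): (-4*s^2 - 3*s + 1)/(6*s^2 + 16*s)
(3) reduce the series chain M1, [M2/(1+M2*(M3+M4))]; the result is T(s) itself (integer coefficients, no common factor, positive leading denominator coefficient)

Hence the answer: (-4*s^2 - 3*s + 1)/(3*s^3 + 14*s^2 + 16*s)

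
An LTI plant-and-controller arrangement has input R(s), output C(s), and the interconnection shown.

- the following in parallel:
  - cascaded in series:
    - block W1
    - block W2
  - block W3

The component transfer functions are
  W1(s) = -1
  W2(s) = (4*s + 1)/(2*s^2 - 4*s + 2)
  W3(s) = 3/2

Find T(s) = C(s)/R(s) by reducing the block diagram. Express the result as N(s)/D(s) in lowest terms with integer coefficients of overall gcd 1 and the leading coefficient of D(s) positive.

Step 1. reduce the series chain W1, W2: (-4*s - 1)/(2*s^2 - 4*s + 2)
Step 2. parallel reduction of (W1*W2), W3, which is the overall transfer function T(s) = C(s)/R(s) in lowest terms

Answer: (3*s^2 - 10*s + 2)/(2*s^2 - 4*s + 2)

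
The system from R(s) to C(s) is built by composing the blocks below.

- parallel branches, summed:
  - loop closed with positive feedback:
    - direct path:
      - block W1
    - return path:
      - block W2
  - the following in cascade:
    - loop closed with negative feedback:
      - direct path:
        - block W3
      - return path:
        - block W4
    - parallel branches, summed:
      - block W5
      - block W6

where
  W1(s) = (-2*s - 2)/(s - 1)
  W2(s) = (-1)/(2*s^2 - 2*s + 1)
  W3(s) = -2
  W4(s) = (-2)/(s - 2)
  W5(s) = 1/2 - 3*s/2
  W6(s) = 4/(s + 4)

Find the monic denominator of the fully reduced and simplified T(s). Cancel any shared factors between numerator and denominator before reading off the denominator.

(1) reduce the feedback loop with forward W1 and return W2: (-4*s^3 + 2*s - 2)/(2*s^3 - 4*s^2 + s - 3)
(2) feedback reduction of W3, W4: (4 - 2*s)/(s + 2)
(3) reduce the parallel group W5, W6: (-3*s^2 - 11*s + 12)/(2*s + 8)
(4) combine [W3/(1+W3*W4)], (W5+W6) in series: (3*s^3 + 5*s^2 - 34*s + 24)/(s^2 + 6*s + 8)
(5) add [W1/(1-W1*W2)], ([W3/(1+W3*W4)]*(W5+W6)) (parallel): (6*s^6 - 6*s^5 - 109*s^4 + 150*s^3 - 135*s^2 + 130*s - 88)/(2*s^5 + 8*s^4 - 7*s^3 - 29*s^2 - 10*s - 24)
T(s) is the step-5 result (common factors already cancelled). Leading coefficient of the denominator: 2. Divide through by 2 for the monic polynomial.

Answer: s^5 + 4*s^4 - 7*s^3/2 - 29*s^2/2 - 5*s - 12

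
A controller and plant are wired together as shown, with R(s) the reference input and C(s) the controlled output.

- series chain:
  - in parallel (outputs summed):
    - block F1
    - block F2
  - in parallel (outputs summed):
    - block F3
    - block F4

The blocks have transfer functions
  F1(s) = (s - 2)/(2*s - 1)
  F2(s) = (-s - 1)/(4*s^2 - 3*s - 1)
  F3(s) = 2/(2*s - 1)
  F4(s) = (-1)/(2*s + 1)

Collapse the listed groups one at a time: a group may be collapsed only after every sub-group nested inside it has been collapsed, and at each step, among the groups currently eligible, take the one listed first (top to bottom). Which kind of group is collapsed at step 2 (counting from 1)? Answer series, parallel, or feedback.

Answer: parallel

Working:
Step 1. add F1, F2 (parallel)
Step 2. sum the parallel branches F3, F4
Step 3. series reduction of (F1+F2), (F3+F4)
At step 2 the group reduced is parallel.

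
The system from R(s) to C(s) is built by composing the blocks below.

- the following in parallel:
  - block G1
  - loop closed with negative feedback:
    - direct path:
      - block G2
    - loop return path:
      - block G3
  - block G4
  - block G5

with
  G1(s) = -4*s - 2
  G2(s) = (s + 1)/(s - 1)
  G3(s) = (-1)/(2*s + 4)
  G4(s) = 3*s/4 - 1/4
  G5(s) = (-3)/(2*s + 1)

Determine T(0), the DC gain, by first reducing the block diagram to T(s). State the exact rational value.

First reduce the diagram to T(s).

[1] apply the feedback formula to G2, G3 gives (2*s^2 + 6*s + 4)/(2*s^2 + s - 5)
[2] combine G1, [G2/(1+G2*G3)], G4, G5 in parallel gives (-52*s^4 - 72*s^3 + 113*s^2 + 190*s + 121)/(16*s^3 + 16*s^2 - 36*s - 20)
DC gain: substitute s = 0 into T(s) from step 2: T(0) = 121/(-20) = -121/20.

Answer: -121/20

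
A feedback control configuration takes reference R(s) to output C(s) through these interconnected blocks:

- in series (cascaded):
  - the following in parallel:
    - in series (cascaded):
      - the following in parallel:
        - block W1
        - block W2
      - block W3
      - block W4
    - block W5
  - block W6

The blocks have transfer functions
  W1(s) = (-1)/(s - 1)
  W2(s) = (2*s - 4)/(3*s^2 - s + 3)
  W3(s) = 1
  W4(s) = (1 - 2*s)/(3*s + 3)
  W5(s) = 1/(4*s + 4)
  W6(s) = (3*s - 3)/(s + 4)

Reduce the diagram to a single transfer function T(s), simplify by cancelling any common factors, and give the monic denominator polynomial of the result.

(1) parallel reduction of W1, W2: (-s^2 - 5*s + 1)/(3*s^3 - 4*s^2 + 4*s - 3)
(2) reduce the series chain (W1+W2), W3, W4: (2*s^3 + 9*s^2 - 7*s + 1)/(9*s^4 - 3*s^3 + 3*s - 9)
(3) parallel reduction of ((W1+W2)*W3*W4), W5: (17*s^3 + 24*s^2 - 16*s - 5)/(36*s^4 - 12*s^3 + 12*s - 36)
(4) series reduction of (((W1+W2)*W3*W4)+W5), W6: (17*s^3 + 24*s^2 - 16*s - 5)/(12*s^4 + 56*s^3 + 40*s^2 + 44*s + 48)
Step 4 gives the fully reduced T(s), with no common factor left to cancel. The denominator's leading coefficient is 12, so divide each of its coefficients by 12 to get the monic form.

Hence the answer: s^4 + 14*s^3/3 + 10*s^2/3 + 11*s/3 + 4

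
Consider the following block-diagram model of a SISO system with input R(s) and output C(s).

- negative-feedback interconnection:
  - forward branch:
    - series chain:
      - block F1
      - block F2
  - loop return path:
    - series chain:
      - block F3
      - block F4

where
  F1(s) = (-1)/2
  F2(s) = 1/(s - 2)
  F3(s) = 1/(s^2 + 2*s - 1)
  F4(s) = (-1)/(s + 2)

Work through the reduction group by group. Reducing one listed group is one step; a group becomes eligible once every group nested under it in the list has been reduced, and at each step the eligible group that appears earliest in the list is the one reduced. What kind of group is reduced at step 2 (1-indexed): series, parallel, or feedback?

The answer is series.

Reasoning:
Step 1 - cascade F1, F2
Step 2 - combine F3, F4 in series
Step 3 - reduce the feedback loop with forward (F1*F2) and return (F3*F4)
The group at step 2 is a series group.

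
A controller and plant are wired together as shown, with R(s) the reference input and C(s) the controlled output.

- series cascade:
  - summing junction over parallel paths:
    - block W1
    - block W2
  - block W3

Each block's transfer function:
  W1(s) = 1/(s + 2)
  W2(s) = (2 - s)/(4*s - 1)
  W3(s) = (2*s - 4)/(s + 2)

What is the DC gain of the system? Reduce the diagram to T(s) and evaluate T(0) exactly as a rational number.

Step 1: add W1, W2 (parallel) -> (-s^2 + 4*s + 3)/(4*s^2 + 7*s - 2)
Step 2: reduce the series chain (W1+W2), W3 -> (-2*s^3 + 12*s^2 - 10*s - 12)/(4*s^3 + 15*s^2 + 12*s - 4)
The step-2 result is T(s). Setting s = 0: T(0) = -12/(-4) = 3.

Answer: 3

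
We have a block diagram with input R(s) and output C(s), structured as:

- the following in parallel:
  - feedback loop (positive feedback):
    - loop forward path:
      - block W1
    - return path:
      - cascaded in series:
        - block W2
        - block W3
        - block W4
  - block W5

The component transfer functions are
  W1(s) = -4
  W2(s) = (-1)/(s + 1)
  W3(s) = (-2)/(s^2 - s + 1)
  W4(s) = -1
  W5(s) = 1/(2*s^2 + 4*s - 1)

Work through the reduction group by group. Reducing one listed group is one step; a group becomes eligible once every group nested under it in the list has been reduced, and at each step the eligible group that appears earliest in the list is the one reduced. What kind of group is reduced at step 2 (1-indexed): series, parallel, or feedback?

Step 1. multiply W2, W3, W4 (series)
Step 2. apply the feedback formula to W1, (W2*W3*W4)
Step 3. parallel reduction of [W1/(1-W1*(W2*W3*W4))], W5
So the answer for step 2 is feedback.

Answer: feedback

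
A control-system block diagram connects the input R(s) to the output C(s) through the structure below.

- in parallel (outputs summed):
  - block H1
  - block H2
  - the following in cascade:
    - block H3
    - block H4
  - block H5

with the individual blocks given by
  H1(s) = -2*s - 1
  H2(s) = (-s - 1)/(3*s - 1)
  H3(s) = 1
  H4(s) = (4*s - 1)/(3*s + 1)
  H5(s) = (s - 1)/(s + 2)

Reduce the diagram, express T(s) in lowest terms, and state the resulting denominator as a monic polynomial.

First reduce the diagram to T(s).

1. reduce the series chain H3, H4 gives (4*s - 1)/(3*s + 1)
2. parallel reduction of H1, H2, (H3*H4), H5 gives (-18*s^4 - 27*s^3 - 18*s^2 - 18*s + 3)/(9*s^3 + 18*s^2 - s - 2)
The result of step 2 is T(s) in lowest terms. Its denominator has leading coefficient 9; dividing the denominator through by 9 makes it monic.

Answer: s^3 + 2*s^2 - s/9 - 2/9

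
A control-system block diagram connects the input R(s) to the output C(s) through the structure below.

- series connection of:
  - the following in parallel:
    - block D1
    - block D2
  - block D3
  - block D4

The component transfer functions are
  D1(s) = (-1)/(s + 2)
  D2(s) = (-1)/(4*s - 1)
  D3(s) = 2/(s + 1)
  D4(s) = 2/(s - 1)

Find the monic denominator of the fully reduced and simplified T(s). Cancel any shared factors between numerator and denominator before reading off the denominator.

Reducing step by step:

(1) sum the parallel branches D1, D2 -> (-5*s - 1)/(4*s^2 + 7*s - 2)
(2) combine (D1+D2), D3, D4 in series -> (-20*s - 4)/(4*s^4 + 7*s^3 - 6*s^2 - 7*s + 2)
No further cancellation is possible in the step-2 result, so that is T(s). Its denominator becomes monic after dividing by the leading coefficient 4.

Answer: s^4 + 7*s^3/4 - 3*s^2/2 - 7*s/4 + 1/2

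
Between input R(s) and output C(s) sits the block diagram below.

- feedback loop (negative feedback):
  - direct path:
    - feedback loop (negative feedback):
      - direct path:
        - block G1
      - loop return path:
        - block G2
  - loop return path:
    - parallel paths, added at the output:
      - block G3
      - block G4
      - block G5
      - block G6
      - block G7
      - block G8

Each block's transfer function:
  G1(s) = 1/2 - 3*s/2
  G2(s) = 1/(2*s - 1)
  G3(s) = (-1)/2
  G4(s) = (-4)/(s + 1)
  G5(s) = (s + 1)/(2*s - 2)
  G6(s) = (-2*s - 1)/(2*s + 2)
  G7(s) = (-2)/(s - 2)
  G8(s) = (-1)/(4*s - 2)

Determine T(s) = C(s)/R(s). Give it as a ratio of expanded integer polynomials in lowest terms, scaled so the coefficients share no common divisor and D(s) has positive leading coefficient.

First reduce the diagram to T(s).

[1] collapse the loop (G1 forward, G2 return); result (-6*s^2 + 5*s - 1)/(s - 1)
[2] parallel reduction of G3, G4, G5, G6, G7, G8; result (-4*s^4 - 9*s^3 + 49*s^2 - 56*s + 16)/(4*s^4 - 10*s^3 + 10*s - 4)
[3] reduce the feedback loop with forward [G1/(1+G1*G2)] and return (G3+G4+G5+G6+G7+G8) - this is the overall T(s), already in the required normalized form

Answer: (-12*s^5 + 34*s^4 - 10*s^3 - 30*s^2 + 22*s - 4)/(12*s^5 + 25*s^4 - 162*s^3 + 219*s^2 - 98*s + 12)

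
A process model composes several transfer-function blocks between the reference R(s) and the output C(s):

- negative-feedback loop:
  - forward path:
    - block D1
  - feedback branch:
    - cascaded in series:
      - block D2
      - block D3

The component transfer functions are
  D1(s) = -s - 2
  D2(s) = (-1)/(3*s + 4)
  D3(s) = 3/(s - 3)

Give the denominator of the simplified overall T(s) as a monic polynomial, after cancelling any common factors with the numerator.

First reduce the diagram to T(s).

Step 1: multiply D2, D3 (series); result (-3)/(3*s^2 - 5*s - 12)
Step 2: apply the feedback formula to D1, (D2*D3); result (-3*s^3 - s^2 + 22*s + 24)/(3*s^2 - 2*s - 6)
T(s) is the step-2 result (common factors already cancelled). Leading coefficient of the denominator: 3. Divide through by 3 for the monic polynomial.

Answer: s^2 - 2*s/3 - 2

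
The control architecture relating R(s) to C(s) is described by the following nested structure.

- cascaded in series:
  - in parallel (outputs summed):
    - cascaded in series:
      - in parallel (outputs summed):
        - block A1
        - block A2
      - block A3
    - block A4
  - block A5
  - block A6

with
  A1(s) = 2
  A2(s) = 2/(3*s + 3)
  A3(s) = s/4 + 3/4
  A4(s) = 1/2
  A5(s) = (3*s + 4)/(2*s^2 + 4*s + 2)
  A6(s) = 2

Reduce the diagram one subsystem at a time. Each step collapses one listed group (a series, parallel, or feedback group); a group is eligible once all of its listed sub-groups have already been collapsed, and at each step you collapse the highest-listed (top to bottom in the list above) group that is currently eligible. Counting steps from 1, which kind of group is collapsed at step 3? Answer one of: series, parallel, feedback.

(1) add A1, A2 (parallel)
(2) series reduction of (A1+A2), A3
(3) parallel reduction of ((A1+A2)*A3), A4
(4) reduce the series chain (((A1+A2)*A3)+A4), A5, A6
At step 3 the group reduced is parallel.

Final answer: parallel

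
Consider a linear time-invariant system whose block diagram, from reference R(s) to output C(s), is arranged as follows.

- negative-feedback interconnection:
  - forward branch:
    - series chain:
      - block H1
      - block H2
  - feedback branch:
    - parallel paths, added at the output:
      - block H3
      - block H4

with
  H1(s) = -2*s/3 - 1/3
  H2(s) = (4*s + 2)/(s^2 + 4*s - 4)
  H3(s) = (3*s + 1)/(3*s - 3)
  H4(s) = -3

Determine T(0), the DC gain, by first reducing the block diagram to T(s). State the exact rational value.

[1] series reduction of H1, H2 = (-8*s^2 - 8*s - 2)/(3*s^2 + 12*s - 12)
[2] parallel reduction of H3, H4 = (10 - 6*s)/(3*s - 3)
[3] feedback reduction of (H1*H2), (H3+H4) = (-24*s^3 + 18*s + 6)/(57*s^3 - 5*s^2 - 140*s + 16)
Step 3 gives the overall T(s). Then T(0) = 6/16 = 3/8.

Answer: 3/8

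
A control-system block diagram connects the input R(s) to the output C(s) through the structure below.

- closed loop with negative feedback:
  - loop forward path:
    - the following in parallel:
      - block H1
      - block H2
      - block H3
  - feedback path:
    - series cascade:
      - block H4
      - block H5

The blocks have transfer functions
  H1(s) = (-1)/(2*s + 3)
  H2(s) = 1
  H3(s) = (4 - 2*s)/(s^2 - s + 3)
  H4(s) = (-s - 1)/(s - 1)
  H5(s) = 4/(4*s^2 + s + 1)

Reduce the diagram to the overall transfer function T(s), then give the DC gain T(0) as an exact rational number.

Step 1. sum the parallel branches H1, H2, H3: (2*s^3 - 4*s^2 + 6*s + 18)/(2*s^3 + s^2 + 3*s + 9)
Step 2. combine H4, H5 in series: (-4*s - 4)/(4*s^3 - 3*s^2 - 1)
Step 3. reduce the feedback loop with forward (H1+H2+H3) and return (H4*H5): (8*s^6 - 22*s^5 + 36*s^4 + 52*s^3 - 50*s^2 - 6*s - 18)/(8*s^6 - 2*s^5 + s^4 + 33*s^3 - 36*s^2 - 99*s - 81)
Evaluating the step-3 result (the overall T(s)) at s = 0 gives T(0) = -18/(-81) = 2/9.

Hence the answer: 2/9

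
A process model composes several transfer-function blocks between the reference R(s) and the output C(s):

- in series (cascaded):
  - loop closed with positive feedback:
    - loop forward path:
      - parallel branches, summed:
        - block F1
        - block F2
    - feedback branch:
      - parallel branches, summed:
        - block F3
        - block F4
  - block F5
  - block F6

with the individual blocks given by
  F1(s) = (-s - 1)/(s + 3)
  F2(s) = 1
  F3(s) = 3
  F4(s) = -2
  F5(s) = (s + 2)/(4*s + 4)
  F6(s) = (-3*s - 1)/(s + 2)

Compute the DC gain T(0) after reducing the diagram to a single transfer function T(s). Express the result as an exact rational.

Answer: -1/2

Working:
Step 1 - combine F1, F2 in parallel = 2/(s + 3)
Step 2 - add F3, F4 (parallel) = 1
Step 3 - reduce the feedback loop with forward (F1+F2) and return (F3+F4) = 2/(s + 1)
Step 4 - series reduction of [(F1+F2)/(1-(F1+F2)*(F3+F4))], F5, F6 = (-3*s - 1)/(2*s^2 + 4*s + 2)
The step-4 result is T(s). Setting s = 0: T(0) = -1/2.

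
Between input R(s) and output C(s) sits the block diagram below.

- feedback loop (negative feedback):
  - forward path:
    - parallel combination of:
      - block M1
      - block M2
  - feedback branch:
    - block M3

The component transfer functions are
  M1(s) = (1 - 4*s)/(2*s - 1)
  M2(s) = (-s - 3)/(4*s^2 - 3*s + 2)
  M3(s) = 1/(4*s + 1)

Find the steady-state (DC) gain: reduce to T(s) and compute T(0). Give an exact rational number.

Reducing step by step:

1. reduce the parallel group M1, M2, giving (-16*s^3 + 14*s^2 - 16*s + 5)/(8*s^3 - 10*s^2 + 7*s - 2)
2. reduce the feedback loop with forward (M1+M2) and return M3, giving (-64*s^4 + 40*s^3 - 50*s^2 + 4*s + 5)/(32*s^4 - 48*s^3 + 32*s^2 - 17*s + 3)
That last expression is T(s); at s = 0 only the constant terms survive, so T(0) = 5/3.

Answer: 5/3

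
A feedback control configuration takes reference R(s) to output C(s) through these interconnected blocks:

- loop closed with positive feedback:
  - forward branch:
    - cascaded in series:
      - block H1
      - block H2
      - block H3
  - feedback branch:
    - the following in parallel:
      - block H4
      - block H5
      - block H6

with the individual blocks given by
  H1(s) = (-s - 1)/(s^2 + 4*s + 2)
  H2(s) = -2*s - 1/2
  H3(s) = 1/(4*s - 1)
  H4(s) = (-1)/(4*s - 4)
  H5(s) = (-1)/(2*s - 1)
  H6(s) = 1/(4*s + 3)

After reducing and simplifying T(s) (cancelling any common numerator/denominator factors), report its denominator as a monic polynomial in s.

Step 1. reduce the series chain H1, H2, H3: (4*s^2 + 5*s + 1)/(8*s^3 + 30*s^2 + 8*s - 4)
Step 2. parallel reduction of H4, H5, H6: (-16*s^2 - 10*s + 19)/(32*s^3 - 24*s^2 - 20*s + 12)
Step 3. apply the feedback formula to (H1*H2*H3), (H4+H5+H6): (128*s^5 + 64*s^4 - 168*s^3 - 76*s^2 + 40*s + 12)/(256*s^6 + 768*s^5 - 560*s^4 - 704*s^3 + 286*s^2 + 91*s - 67)
No further cancellation is possible in the step-3 result, so that is T(s). Its denominator becomes monic after dividing by the leading coefficient 256.

Hence the answer: s^6 + 3*s^5 - 35*s^4/16 - 11*s^3/4 + 143*s^2/128 + 91*s/256 - 67/256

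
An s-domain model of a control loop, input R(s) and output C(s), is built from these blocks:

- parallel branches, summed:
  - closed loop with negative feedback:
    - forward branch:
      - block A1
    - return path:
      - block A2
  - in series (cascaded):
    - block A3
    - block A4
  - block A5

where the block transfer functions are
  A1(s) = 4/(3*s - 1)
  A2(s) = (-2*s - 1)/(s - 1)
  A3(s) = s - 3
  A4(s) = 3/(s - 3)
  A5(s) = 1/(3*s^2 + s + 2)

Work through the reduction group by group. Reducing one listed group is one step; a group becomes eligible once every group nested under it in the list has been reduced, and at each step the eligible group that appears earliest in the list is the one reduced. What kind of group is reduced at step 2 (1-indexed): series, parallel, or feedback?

Step 1: reduce the feedback loop with forward A1 and return A2
Step 2: reduce the series chain A3, A4
Step 3: reduce the parallel group [A1/(1+A1*A2)], (A3*A4), A5
The group at step 2 is a series group.

Final answer: series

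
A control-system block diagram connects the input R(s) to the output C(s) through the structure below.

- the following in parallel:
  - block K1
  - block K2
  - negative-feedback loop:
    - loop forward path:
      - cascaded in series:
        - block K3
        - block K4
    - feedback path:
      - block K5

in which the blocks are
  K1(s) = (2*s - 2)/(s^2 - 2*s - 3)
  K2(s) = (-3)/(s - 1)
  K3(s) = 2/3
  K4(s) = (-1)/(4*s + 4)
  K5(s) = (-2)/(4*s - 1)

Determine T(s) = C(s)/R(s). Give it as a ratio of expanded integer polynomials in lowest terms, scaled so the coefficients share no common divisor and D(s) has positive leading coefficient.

(1) multiply K3, K4 (series): (-1)/(6*s + 6)
(2) collapse the loop ((K3*K4) forward, K5 return): (1 - 4*s)/(24*s^2 + 18*s - 4)
(3) parallel reduction of K1, K2, [(K3*K4)/(1+(K3*K4)*K5)]: this yields T(s), and no further normalization is needed

Final answer: (-28*s^4 + 43*s^3 + 305*s^2 + 177*s - 41)/(24*s^5 - 54*s^4 - 82*s^3 + 66*s^2 + 58*s - 12)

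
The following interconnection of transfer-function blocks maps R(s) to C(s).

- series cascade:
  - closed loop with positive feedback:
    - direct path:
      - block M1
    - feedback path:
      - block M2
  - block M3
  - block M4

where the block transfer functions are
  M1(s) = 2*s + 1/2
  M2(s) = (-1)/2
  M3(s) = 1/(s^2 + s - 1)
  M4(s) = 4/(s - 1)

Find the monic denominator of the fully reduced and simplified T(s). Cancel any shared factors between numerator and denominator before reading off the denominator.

First reduce the diagram to T(s).

Step 1. reduce the feedback loop with forward M1 and return M2: (8*s + 2)/(4*s + 5)
Step 2. reduce the series chain [M1/(1-M1*M2)], M3, M4: (32*s + 8)/(4*s^4 + 5*s^3 - 8*s^2 - 6*s + 5)
The result of step 2 is T(s) in lowest terms. Its denominator has leading coefficient 4; dividing the denominator through by 4 makes it monic.

Answer: s^4 + 5*s^3/4 - 2*s^2 - 3*s/2 + 5/4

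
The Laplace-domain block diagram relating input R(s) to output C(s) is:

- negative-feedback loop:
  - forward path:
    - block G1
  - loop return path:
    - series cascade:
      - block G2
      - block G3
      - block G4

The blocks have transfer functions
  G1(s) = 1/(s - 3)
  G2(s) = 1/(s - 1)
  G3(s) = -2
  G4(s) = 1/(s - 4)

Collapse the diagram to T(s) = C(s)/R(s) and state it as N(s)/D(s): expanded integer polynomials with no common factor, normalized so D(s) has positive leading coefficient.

Reducing step by step:

1. cascade G2, G3, G4; result (-2)/(s^2 - 5*s + 4)
2. close the feedback loop around G1, (G2*G3*G4); the result is T(s) itself (integer coefficients, no common factor, positive leading denominator coefficient)

Answer: (s^2 - 5*s + 4)/(s^3 - 8*s^2 + 19*s - 14)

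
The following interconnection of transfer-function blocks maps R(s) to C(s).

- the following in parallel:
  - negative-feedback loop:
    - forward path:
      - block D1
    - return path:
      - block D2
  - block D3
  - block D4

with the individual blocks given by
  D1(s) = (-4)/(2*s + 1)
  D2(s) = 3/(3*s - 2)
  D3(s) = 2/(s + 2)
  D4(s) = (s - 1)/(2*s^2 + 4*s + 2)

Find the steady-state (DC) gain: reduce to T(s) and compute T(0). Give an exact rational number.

Reducing step by step:

1. feedback reduction of D1, D2, giving (8 - 12*s)/(6*s^2 - s - 14)
2. parallel reduction of [D1/(1+D1*D2)], D3, D4, giving (6*s^4 - 31*s^3 - 123*s^2 - 96*s + 4)/(12*s^5 + 46*s^4 + 24*s^3 - 98*s^2 - 144*s - 56)
That last expression is T(s); at s = 0 only the constant terms survive, so T(0) = 4/(-56) = -1/14.

Answer: -1/14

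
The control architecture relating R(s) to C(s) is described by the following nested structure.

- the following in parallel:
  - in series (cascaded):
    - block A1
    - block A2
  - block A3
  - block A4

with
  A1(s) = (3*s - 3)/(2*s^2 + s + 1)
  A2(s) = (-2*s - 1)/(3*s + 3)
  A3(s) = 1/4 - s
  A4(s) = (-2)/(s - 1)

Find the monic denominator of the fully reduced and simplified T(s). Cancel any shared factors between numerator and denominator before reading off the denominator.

The answer is s^4 + s^3/2 - s^2/2 - s/2 - 1/2.

Reasoning:
Step 1 - multiply A1, A2 (series) gives (-2*s^2 + s + 1)/(2*s^3 + 3*s^2 + 2*s + 1)
Step 2 - reduce the parallel group (A1*A2), A3, A4 gives (-8*s^5 - 2*s^4 - 19*s^3 - 9*s^2 - 13*s - 13)/(8*s^4 + 4*s^3 - 4*s^2 - 4*s - 4)
T(s) is the step-2 result (common factors already cancelled). Leading coefficient of the denominator: 8. Divide through by 8 for the monic polynomial.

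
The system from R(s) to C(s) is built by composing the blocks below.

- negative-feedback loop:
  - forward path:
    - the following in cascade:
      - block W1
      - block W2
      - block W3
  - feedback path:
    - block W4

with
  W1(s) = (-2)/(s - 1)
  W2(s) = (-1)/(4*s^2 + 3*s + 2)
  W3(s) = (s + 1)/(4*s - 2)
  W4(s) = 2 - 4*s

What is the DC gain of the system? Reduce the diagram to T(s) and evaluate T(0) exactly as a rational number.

Step 1: reduce the series chain W1, W2, W3: (s + 1)/(8*s^4 - 6*s^3 - s^2 - 3*s + 2)
Step 2: collapse the loop ((W1*W2*W3) forward, W4 return): (s + 1)/(8*s^4 - 6*s^3 - 5*s^2 - 5*s + 4)
DC gain: substitute s = 0 into T(s) from step 2: T(0) = 1/4.

Therefore the answer is 1/4.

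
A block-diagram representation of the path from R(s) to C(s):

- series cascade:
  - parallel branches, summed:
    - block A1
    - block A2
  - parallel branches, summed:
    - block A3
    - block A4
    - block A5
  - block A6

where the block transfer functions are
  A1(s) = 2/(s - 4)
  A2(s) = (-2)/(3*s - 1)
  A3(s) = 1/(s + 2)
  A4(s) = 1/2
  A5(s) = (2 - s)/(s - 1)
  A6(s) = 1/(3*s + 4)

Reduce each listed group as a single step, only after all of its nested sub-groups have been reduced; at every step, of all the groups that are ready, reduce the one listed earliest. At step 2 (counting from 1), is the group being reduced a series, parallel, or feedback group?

The answer is parallel.

Reasoning:
1. sum the parallel branches A1, A2
2. parallel reduction of A3, A4, A5
3. combine (A1+A2), (A3+A4+A5), A6 in series
At step 2 the group reduced is parallel.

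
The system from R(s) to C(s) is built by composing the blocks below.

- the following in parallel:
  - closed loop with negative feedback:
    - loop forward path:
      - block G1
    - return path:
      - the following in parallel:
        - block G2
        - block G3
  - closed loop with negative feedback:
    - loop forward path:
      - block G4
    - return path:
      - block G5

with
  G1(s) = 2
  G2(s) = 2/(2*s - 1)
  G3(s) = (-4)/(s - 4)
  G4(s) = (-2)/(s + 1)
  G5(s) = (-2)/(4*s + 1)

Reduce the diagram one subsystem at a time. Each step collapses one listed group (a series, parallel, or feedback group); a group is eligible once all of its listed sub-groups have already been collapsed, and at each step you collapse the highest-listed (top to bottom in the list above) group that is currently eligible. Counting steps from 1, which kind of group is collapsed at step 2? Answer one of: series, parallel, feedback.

(1) combine G2, G3 in parallel
(2) close the feedback loop around G1, (G2+G3)
(3) feedback reduction of G4, G5
(4) add [G1/(1+G1*(G2+G3))], [G4/(1+G4*G5)] (parallel)
So the answer for step 2 is feedback.

Therefore the answer is feedback.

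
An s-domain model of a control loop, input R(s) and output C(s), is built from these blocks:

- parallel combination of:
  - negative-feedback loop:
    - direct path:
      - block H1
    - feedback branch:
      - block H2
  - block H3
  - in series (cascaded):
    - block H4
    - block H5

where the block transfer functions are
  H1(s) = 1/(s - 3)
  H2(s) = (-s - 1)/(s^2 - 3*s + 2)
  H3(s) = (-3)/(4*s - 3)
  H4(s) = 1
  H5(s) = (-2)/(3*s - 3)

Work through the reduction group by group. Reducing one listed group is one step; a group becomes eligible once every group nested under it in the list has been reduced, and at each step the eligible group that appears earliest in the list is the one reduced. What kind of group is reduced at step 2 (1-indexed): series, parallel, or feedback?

[1] reduce the feedback loop with forward H1 and return H2
[2] cascade H4, H5
[3] parallel reduction of [H1/(1+H1*H2)], H3, (H4*H5)
Step 2: series.

Therefore the answer is series.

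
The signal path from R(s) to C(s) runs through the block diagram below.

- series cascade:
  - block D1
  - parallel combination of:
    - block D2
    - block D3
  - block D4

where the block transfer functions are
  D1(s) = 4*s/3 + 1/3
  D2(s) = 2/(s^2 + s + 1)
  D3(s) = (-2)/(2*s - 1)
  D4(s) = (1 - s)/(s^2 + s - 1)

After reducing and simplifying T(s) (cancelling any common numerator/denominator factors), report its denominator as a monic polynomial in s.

Step 1. combine D2, D3 in parallel: (-2*s^2 + 2*s - 4)/(2*s^3 + s^2 + s - 1)
Step 2. cascade D1, (D2+D3), D4: (8*s^4 - 14*s^3 + 20*s^2 - 10*s - 4)/(6*s^5 + 9*s^4 - 3*s^2 - 6*s + 3)
No further cancellation is possible in the step-2 result, so that is T(s). Its denominator becomes monic after dividing by the leading coefficient 6.

Answer: s^5 + 3*s^4/2 - s^2/2 - s + 1/2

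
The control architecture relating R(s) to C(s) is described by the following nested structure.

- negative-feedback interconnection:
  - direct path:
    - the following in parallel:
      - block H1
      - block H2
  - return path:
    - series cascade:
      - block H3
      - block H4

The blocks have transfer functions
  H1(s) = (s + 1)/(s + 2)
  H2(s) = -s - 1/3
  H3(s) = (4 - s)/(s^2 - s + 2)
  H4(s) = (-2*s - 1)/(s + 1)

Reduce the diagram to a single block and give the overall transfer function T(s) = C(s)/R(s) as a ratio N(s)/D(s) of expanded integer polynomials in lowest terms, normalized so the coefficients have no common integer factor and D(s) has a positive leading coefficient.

Step 1. parallel reduction of H1, H2 gives (-3*s^2 - 4*s + 1)/(3*s + 6)
Step 2. cascade H3, H4 gives (2*s^2 - 7*s - 4)/(s^3 + s + 2)
Step 3. apply the feedback formula to (H1+H2), (H3*H4), which is the overall transfer function T(s) = C(s)/R(s) in lowest terms

Final answer: (3*s^5 + 4*s^4 + 2*s^3 + 10*s^2 + 7*s - 2)/(3*s^4 - 19*s^3 - 45*s^2 - 21*s - 8)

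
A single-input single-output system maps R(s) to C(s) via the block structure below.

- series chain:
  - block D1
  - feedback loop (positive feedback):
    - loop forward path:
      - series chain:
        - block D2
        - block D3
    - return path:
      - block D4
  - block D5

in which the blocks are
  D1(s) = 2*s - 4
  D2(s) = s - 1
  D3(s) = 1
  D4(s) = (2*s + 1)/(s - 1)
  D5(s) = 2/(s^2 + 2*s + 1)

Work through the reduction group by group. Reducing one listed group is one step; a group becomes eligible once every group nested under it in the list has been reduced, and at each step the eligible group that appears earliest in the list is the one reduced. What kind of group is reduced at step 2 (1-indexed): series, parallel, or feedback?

1. cascade D2, D3
2. collapse the loop ((D2*D3) forward, D4 return)
3. multiply D1, [(D2*D3)/(1-(D2*D3)*D4)], D5 (series)
Step 2 collapses a feedback group.

Hence the answer: feedback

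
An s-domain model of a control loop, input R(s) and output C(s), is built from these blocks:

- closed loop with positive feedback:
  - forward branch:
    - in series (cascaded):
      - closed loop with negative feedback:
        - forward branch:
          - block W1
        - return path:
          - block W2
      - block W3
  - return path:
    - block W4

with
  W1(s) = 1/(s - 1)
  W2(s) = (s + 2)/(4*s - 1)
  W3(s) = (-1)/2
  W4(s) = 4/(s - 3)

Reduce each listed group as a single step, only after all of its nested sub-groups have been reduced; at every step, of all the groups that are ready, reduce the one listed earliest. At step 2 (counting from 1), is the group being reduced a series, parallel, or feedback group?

Reducing step by step:

(1) close the feedback loop around W1, W2
(2) combine [W1/(1+W1*W2)], W3 in series
(3) collapse the loop (([W1/(1+W1*W2)]*W3) forward, W4 return)
Step 2: series.

Answer: series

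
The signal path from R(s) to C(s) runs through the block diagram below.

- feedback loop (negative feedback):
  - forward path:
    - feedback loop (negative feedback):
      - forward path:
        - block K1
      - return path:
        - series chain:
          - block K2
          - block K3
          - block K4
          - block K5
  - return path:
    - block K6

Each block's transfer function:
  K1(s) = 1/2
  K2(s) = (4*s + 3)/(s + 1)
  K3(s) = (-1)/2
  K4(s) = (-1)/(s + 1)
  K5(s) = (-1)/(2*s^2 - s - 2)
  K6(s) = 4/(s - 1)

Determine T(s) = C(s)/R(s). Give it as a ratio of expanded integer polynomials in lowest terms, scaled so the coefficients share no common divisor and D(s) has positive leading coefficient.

Step 1 - series reduction of K2, K3, K4, K5; result (-4*s - 3)/(4*s^4 + 6*s^3 - 4*s^2 - 10*s - 4)
Step 2 - close the feedback loop around K1, (K2*K3*K4*K5); result (4*s^4 + 6*s^3 - 4*s^2 - 10*s - 4)/(8*s^4 + 12*s^3 - 8*s^2 - 24*s - 11)
Step 3 - feedback reduction of [K1/(1+K1*(K2*K3*K4*K5))], K6: this yields T(s), and no further normalization is needed

Answer: (4*s^5 + 2*s^4 - 10*s^3 - 6*s^2 + 6*s + 4)/(8*s^5 + 20*s^4 + 4*s^3 - 32*s^2 - 27*s - 5)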